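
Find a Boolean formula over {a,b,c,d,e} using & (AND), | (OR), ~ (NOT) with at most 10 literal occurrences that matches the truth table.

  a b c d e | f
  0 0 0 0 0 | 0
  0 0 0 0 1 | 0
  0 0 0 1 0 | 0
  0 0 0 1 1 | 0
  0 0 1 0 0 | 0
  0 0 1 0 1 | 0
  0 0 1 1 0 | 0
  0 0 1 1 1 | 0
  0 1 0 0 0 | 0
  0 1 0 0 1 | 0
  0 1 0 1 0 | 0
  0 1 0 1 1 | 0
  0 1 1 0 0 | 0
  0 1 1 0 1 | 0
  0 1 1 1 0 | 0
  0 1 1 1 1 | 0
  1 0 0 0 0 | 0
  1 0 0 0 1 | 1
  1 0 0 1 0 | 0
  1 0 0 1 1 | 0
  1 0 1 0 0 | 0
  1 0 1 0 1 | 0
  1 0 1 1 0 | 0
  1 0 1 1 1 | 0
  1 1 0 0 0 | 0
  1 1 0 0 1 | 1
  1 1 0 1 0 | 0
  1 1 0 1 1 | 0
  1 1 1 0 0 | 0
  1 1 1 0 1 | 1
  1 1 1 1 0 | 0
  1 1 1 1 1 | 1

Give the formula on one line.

  ~e = 10101010101010101010101010101010
  ~d = 11001100110011001100110011001100
  (~e | ~d) = 11101110111011101110111011101110
  ~c = 11110000111100001111000011110000
  (a & ~c) = 00000000000000001111000011110000
  ((~e | ~d) & (a & ~c)) = 00000000000000001110000011100000
  (e & ((~e | ~d) & (a & ~c))) = 00000000000000000100000001000000
  (a & c) = 00000000000000000000111100001111
  (e & b) = 00000000010101010000000001010101
  ((a & c) & (e & b)) = 00000000000000000000000000000101
  ((e & ((~e | ~d) & (a & ~c))) | ((a & c) & (e & b))) = 00000000000000000100000001000101

((e & ((~e | ~d) & (a & ~c))) | ((a & c) & (e & b)))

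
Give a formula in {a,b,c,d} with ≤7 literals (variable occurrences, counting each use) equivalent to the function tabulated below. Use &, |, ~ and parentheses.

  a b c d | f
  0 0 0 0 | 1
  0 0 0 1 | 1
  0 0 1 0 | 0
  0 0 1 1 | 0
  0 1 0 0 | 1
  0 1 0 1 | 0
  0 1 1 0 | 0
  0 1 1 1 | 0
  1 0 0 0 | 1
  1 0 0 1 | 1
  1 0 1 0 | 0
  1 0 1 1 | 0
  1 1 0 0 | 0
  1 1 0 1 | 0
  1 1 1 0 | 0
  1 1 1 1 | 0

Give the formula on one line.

  ~c = 1100110011001100
  ~b = 1111000011110000
  ~a = 1111111100000000
  ~d = 1010101010101010
  (~a & ~d) = 1010101000000000
  (~b | (~a & ~d)) = 1111101011110000
  (~c & (~b | (~a & ~d))) = 1100100011000000

(~c & (~b | (~a & ~d)))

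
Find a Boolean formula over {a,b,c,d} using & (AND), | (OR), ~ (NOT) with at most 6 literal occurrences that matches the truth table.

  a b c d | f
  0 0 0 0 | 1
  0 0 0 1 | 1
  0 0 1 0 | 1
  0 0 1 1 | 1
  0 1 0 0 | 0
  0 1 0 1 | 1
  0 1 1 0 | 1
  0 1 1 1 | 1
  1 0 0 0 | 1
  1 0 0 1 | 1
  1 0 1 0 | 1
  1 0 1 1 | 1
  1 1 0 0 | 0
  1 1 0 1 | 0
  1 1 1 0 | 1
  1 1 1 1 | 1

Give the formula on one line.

  ~a = 1111111100000000
  (~a & d) = 0101010100000000
  ~b = 1111000011110000
  (a & ~b) = 0000000011110000
  ((~a & d) | (a & ~b)) = 0101010111110000
  (((~a & d) | (a & ~b)) | c) = 0111011111110011
  ((((~a & d) | (a & ~b)) | c) | ~b) = 1111011111110011

((((~a & d) | (a & ~b)) | c) | ~b)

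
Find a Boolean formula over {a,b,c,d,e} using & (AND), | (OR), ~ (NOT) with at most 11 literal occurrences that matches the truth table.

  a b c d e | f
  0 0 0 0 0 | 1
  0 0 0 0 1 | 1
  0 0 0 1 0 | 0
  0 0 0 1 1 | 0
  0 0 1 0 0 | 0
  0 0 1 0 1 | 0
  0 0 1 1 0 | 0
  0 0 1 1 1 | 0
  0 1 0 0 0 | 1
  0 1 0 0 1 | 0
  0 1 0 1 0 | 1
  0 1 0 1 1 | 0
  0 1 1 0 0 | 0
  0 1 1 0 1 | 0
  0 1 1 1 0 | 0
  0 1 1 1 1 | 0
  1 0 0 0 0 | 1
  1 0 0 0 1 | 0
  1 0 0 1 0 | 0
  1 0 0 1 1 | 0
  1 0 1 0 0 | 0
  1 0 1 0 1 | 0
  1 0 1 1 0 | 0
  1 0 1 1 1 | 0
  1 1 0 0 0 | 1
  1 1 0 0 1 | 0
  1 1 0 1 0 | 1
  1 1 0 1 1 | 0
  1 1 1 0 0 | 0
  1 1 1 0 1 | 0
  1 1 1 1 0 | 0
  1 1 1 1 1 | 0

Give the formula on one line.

  ~c = 11110000111100001111000011110000
  ~d = 11001100110011001100110011001100
  (~c & ~d) = 11000000110000001100000011000000
  ((~c & ~d) | c) = 11001111110011111100111111001111
  (((~c & ~d) | c) | b) = 11001111111111111100111111111111
  (~c & (((~c & ~d) | c) | b)) = 11000000111100001100000011110000
  ~e = 10101010101010101010101010101010
  ~a = 11111111111111110000000000000000
  ~b = 11111111000000001111111100000000
  (~a & ~b) = 11111111000000000000000000000000
  (~e | (~a & ~b)) = 11111111101010101010101010101010
  ((~c & (((~c & ~d) | c) | b)) & (~e | (~a & ~b))) = 11000000101000001000000010100000

((~c & (((~c & ~d) | c) | b)) & (~e | (~a & ~b)))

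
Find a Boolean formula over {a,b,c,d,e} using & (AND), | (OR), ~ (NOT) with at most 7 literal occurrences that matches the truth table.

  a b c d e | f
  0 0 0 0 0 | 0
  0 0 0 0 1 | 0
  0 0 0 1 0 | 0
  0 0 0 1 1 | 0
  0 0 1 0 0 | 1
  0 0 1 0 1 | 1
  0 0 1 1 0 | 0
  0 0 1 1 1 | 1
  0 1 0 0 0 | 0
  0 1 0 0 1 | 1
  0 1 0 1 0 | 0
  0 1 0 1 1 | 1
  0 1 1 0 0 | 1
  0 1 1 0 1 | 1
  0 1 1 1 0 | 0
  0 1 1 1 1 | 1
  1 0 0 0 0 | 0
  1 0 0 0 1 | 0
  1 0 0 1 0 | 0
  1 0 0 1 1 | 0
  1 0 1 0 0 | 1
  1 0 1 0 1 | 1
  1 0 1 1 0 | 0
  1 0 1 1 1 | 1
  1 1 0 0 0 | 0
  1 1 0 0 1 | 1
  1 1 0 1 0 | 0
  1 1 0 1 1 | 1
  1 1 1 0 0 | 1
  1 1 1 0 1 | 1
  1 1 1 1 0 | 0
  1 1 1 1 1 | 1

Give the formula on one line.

((e | ~d) & ((b & e) | c))

  ~d = 11001100110011001100110011001100
  (e | ~d) = 11011101110111011101110111011101
  (b & e) = 00000000010101010000000001010101
  ((b & e) | c) = 00001111010111110000111101011111
  ((e | ~d) & ((b & e) | c)) = 00001101010111010000110101011101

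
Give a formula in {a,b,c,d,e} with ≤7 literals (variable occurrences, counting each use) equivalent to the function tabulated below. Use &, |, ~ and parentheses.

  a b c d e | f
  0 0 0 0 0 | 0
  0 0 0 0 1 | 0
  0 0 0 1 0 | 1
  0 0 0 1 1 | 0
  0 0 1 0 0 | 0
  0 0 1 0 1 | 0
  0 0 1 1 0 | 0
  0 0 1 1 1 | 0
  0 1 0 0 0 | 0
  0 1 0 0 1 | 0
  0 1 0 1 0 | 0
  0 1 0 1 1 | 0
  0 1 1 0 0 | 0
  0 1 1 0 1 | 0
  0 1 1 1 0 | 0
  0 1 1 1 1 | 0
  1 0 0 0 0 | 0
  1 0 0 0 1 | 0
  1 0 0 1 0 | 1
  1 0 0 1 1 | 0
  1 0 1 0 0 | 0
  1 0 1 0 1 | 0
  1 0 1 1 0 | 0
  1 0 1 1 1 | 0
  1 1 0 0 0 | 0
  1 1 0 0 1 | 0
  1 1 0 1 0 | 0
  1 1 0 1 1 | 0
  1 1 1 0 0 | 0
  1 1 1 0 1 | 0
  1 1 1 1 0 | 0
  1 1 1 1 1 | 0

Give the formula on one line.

  ~e = 10101010101010101010101010101010
  ~c = 11110000111100001111000011110000
  (~e & ~c) = 10100000101000001010000010100000
  (d & (~e & ~c)) = 00100000001000000010000000100000
  ~d = 11001100110011001100110011001100
  ~b = 11111111000000001111111100000000
  (~d | ~b) = 11111111110011001111111111001100
  (c | ~e) = 10101111101011111010111110101111
  ((~d | ~b) & (c | ~e)) = 10101111100011001010111110001100
  ((d & (~e & ~c)) & ((~d | ~b) & (c | ~e))) = 00100000000000000010000000000000

((d & (~e & ~c)) & ((~d | ~b) & (c | ~e)))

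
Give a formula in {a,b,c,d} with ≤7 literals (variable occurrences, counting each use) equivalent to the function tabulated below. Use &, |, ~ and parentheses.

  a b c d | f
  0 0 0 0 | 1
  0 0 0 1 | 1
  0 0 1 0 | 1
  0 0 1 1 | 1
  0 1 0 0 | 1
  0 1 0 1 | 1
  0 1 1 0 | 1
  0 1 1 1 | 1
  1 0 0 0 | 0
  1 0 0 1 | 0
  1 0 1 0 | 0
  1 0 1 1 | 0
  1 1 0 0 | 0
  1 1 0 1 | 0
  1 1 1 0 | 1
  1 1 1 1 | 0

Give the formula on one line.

((((c & a) & (b & a)) & (b & ~d)) | ~a)

  (c & a) = 0000000000110011
  (b & a) = 0000000000001111
  ((c & a) & (b & a)) = 0000000000000011
  ~d = 1010101010101010
  (b & ~d) = 0000101000001010
  (((c & a) & (b & a)) & (b & ~d)) = 0000000000000010
  ~a = 1111111100000000
  ((((c & a) & (b & a)) & (b & ~d)) | ~a) = 1111111100000010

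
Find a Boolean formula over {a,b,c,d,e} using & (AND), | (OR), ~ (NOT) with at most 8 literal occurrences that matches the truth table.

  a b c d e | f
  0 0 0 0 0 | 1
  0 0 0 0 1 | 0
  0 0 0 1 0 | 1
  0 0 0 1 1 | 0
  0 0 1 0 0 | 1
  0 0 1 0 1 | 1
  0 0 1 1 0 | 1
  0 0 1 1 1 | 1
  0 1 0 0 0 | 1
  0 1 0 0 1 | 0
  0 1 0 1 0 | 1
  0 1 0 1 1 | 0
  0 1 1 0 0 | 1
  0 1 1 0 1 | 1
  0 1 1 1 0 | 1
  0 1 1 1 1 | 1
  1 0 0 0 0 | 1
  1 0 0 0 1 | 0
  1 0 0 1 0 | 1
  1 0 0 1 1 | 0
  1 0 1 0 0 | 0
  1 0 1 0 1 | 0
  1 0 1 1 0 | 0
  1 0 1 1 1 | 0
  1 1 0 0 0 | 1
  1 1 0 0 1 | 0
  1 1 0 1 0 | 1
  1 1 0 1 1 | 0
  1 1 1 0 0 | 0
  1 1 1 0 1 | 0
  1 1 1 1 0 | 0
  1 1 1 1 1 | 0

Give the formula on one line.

((~c | (c & ~a)) & (~e | c))

  ~c = 11110000111100001111000011110000
  ~a = 11111111111111110000000000000000
  (c & ~a) = 00001111000011110000000000000000
  (~c | (c & ~a)) = 11111111111111111111000011110000
  ~e = 10101010101010101010101010101010
  (~e | c) = 10101111101011111010111110101111
  ((~c | (c & ~a)) & (~e | c)) = 10101111101011111010000010100000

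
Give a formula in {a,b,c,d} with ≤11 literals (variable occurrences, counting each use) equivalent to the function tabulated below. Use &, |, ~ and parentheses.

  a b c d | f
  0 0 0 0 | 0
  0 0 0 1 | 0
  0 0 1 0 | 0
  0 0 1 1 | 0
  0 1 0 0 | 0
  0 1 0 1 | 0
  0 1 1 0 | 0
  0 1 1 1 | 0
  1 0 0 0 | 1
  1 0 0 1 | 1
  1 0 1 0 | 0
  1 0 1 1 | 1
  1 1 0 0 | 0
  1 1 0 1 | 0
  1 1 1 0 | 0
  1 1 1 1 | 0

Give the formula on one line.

  ~b = 1111000011110000
  ~c = 1100110011001100
  (d | ~c) = 1101110111011101
  ((d | ~c) & a) = 0000000011011101
  ~a = 1111111100000000
  (~a | d) = 1111111101010101
  (~b | d) = 1111010111110101
  ((~a | d) | (~b | d)) = 1111111111110101
  (((d | ~c) & a) & ((~a | d) | (~b | d))) = 0000000011010101
  (~b & (((d | ~c) & a) & ((~a | d) | (~b | d)))) = 0000000011010000

(~b & (((d | ~c) & a) & ((~a | d) | (~b | d))))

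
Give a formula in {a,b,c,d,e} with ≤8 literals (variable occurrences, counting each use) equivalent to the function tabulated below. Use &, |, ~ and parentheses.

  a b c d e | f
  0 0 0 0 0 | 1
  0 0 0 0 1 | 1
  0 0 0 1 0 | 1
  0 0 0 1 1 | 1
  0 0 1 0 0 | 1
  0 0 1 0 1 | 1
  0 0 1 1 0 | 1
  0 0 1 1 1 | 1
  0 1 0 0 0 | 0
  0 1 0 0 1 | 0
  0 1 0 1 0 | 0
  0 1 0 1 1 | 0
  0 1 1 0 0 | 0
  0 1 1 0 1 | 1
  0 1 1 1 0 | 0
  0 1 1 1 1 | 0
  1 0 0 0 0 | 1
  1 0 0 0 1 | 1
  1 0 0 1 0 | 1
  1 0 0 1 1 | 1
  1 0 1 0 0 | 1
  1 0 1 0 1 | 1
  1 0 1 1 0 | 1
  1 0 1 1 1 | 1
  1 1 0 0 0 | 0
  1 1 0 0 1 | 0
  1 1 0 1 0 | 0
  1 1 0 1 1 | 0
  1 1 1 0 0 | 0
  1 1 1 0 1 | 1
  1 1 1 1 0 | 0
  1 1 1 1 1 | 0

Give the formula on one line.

(~b | ((~d & (e | (~c & a))) & c))

  ~b = 11111111000000001111111100000000
  ~d = 11001100110011001100110011001100
  ~c = 11110000111100001111000011110000
  (~c & a) = 00000000000000001111000011110000
  (e | (~c & a)) = 01010101010101011111010111110101
  (~d & (e | (~c & a))) = 01000100010001001100010011000100
  ((~d & (e | (~c & a))) & c) = 00000100000001000000010000000100
  (~b | ((~d & (e | (~c & a))) & c)) = 11111111000001001111111100000100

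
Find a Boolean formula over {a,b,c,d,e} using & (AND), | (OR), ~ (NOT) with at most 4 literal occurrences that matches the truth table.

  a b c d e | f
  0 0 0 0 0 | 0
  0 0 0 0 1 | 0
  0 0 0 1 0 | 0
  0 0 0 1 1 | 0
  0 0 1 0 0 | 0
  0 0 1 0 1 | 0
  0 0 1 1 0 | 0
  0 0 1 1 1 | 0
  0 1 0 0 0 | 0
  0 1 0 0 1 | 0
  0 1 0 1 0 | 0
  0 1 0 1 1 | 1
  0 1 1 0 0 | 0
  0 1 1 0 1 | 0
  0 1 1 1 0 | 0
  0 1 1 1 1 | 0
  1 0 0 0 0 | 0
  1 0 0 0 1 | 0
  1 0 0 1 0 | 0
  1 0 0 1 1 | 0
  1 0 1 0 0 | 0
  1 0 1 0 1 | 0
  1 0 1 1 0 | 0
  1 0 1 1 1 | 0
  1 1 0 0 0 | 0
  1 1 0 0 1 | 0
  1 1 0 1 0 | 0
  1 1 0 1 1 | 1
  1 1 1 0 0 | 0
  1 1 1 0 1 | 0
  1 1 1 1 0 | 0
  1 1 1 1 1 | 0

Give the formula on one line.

(d & ((e & b) & ~c))

  (e & b) = 00000000010101010000000001010101
  ~c = 11110000111100001111000011110000
  ((e & b) & ~c) = 00000000010100000000000001010000
  (d & ((e & b) & ~c)) = 00000000000100000000000000010000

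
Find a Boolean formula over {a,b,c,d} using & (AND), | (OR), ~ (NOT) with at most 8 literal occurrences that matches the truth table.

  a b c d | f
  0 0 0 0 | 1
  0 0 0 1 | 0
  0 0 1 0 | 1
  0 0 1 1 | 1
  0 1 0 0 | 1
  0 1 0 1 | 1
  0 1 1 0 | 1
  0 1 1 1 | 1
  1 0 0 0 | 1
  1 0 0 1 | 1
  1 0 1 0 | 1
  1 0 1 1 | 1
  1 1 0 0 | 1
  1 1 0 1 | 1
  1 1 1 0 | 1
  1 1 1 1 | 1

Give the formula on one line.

((a | ~d) | (~a & (a | (b | c))))

  ~d = 1010101010101010
  (a | ~d) = 1010101011111111
  ~a = 1111111100000000
  (b | c) = 0011111100111111
  (a | (b | c)) = 0011111111111111
  (~a & (a | (b | c))) = 0011111100000000
  ((a | ~d) | (~a & (a | (b | c)))) = 1011111111111111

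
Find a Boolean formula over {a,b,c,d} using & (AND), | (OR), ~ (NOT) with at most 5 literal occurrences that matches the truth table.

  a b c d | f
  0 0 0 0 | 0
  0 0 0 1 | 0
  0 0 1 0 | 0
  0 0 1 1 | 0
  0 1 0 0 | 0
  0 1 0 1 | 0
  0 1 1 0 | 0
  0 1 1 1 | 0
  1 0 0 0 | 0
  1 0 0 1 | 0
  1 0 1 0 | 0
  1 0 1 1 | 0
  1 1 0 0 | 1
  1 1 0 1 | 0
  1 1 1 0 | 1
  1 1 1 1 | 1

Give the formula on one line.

(((~b | ~d) | c) & (b & a))

  ~b = 1111000011110000
  ~d = 1010101010101010
  (~b | ~d) = 1111101011111010
  ((~b | ~d) | c) = 1111101111111011
  (b & a) = 0000000000001111
  (((~b | ~d) | c) & (b & a)) = 0000000000001011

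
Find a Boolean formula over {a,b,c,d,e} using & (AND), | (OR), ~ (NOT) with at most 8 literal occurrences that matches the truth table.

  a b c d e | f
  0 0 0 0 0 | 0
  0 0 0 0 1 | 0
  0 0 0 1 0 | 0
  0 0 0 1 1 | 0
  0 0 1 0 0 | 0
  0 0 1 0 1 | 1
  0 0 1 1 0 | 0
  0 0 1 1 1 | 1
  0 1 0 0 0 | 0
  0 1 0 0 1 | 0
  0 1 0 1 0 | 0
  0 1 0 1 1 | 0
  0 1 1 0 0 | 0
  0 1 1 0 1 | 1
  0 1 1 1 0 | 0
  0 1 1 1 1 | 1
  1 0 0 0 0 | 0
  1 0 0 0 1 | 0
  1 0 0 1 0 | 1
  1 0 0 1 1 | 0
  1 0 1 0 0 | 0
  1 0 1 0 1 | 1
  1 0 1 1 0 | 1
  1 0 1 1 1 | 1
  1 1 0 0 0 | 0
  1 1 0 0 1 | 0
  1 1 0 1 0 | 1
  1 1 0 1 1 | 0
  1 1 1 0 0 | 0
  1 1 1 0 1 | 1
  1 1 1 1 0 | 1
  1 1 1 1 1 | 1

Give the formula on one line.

((c | ~e) & ((d | e) & (e | a)))

  ~e = 10101010101010101010101010101010
  (c | ~e) = 10101111101011111010111110101111
  (d | e) = 01110111011101110111011101110111
  (e | a) = 01010101010101011111111111111111
  ((d | e) & (e | a)) = 01010101010101010111011101110111
  ((c | ~e) & ((d | e) & (e | a))) = 00000101000001010010011100100111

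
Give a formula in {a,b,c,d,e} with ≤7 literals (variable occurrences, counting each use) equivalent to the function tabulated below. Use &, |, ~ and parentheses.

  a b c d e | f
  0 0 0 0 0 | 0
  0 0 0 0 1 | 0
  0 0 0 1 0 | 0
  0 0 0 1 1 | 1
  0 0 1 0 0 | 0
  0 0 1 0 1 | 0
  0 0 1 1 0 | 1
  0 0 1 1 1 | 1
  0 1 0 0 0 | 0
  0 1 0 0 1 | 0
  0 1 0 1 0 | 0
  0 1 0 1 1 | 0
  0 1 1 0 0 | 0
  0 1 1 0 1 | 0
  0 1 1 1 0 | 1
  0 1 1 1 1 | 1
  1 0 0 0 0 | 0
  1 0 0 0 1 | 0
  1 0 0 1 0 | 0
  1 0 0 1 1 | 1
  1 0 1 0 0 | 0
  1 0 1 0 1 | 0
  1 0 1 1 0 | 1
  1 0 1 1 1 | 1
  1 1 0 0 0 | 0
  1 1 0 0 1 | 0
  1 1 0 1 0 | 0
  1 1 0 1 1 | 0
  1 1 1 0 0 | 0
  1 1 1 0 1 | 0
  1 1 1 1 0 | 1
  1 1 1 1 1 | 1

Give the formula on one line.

(d & ((~b & e) | c))

  ~b = 11111111000000001111111100000000
  (~b & e) = 01010101000000000101010100000000
  ((~b & e) | c) = 01011111000011110101111100001111
  (d & ((~b & e) | c)) = 00010011000000110001001100000011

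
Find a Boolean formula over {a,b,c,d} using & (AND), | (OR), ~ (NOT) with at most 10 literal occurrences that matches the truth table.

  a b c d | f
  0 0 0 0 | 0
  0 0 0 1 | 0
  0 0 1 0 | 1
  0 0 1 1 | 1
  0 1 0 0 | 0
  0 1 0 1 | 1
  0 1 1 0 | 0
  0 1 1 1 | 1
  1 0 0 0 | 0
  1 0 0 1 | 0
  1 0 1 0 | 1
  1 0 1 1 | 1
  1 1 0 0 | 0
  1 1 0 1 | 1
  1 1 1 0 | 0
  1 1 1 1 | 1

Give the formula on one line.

  ~b = 1111000011110000
  ~c = 1100110011001100
  (~c & b) = 0000110000001100
  ((~c & b) | c) = 0011111100111111
  (~b & ((~c & b) | c)) = 0011000000110000
  (d | (~b & ((~c & b) | c))) = 0111010101110101
  (b | c) = 0011111100111111
  ((d | (~b & ((~c & b) | c))) & (b | c)) = 0011010100110101

((d | (~b & ((~c & b) | c))) & (b | c))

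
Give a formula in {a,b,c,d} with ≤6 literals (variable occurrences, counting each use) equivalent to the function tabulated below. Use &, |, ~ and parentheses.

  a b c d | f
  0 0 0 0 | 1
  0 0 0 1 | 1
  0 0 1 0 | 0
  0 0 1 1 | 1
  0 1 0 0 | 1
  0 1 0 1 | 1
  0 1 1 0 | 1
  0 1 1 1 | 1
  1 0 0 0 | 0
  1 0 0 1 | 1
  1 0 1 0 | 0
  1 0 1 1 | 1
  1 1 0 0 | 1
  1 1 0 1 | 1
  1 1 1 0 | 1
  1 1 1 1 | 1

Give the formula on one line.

  (d | b) = 0101111101011111
  ~d = 1010101010101010
  ~a = 1111111100000000
  ~c = 1100110011001100
  (~a & ~c) = 1100110000000000
  (~d & (~a & ~c)) = 1000100000000000
  ((d | b) | (~d & (~a & ~c))) = 1101111101011111

((d | b) | (~d & (~a & ~c)))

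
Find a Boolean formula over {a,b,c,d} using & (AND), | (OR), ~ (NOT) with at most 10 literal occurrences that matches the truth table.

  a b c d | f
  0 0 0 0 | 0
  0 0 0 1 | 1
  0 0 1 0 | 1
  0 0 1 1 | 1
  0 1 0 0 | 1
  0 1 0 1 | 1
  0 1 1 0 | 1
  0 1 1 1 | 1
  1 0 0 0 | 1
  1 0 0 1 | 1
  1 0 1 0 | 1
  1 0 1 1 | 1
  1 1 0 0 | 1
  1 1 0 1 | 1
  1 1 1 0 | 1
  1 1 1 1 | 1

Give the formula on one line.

(((d | c) & (~c | a)) | ((b | c) | (a & ~d)))

  (d | c) = 0111011101110111
  ~c = 1100110011001100
  (~c | a) = 1100110011111111
  ((d | c) & (~c | a)) = 0100010001110111
  (b | c) = 0011111100111111
  ~d = 1010101010101010
  (a & ~d) = 0000000010101010
  ((b | c) | (a & ~d)) = 0011111110111111
  (((d | c) & (~c | a)) | ((b | c) | (a & ~d))) = 0111111111111111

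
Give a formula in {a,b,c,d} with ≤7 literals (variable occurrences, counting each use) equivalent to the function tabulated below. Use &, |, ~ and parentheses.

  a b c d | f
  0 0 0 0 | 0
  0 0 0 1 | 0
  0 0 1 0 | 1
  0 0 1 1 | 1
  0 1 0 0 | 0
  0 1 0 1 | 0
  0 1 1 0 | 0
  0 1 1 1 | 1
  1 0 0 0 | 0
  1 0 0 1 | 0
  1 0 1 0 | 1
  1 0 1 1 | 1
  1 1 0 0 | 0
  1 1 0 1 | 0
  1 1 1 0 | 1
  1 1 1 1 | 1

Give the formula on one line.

  ~c = 1100110011001100
  (~c | d) = 1101110111011101
  (a | ~c) = 1100110011111111
  ~b = 1111000011110000
  ((a | ~c) | ~b) = 1111110011111111
  ((~c | d) | ((a | ~c) | ~b)) = 1111110111111111
  (c & ((~c | d) | ((a | ~c) | ~b))) = 0011000100110011

(c & ((~c | d) | ((a | ~c) | ~b)))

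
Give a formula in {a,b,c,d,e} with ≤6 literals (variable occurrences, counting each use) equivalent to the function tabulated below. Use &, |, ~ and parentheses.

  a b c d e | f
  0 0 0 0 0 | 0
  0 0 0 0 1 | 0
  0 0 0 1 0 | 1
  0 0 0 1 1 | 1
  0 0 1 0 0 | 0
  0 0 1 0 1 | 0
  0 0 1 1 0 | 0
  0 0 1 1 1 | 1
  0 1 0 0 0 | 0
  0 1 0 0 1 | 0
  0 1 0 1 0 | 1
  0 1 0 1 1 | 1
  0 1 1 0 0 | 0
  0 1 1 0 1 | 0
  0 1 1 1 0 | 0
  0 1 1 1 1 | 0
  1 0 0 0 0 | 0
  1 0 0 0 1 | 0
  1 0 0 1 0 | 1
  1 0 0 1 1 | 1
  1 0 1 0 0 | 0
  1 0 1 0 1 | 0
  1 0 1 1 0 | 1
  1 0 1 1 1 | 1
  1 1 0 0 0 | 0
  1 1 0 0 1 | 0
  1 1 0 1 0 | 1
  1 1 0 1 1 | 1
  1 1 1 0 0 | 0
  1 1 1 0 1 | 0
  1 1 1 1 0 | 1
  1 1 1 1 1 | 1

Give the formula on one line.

(((e & d) & ~b) | (d & (~c | a)))

  (e & d) = 00010001000100010001000100010001
  ~b = 11111111000000001111111100000000
  ((e & d) & ~b) = 00010001000000000001000100000000
  ~c = 11110000111100001111000011110000
  (~c | a) = 11110000111100001111111111111111
  (d & (~c | a)) = 00110000001100000011001100110011
  (((e & d) & ~b) | (d & (~c | a))) = 00110001001100000011001100110011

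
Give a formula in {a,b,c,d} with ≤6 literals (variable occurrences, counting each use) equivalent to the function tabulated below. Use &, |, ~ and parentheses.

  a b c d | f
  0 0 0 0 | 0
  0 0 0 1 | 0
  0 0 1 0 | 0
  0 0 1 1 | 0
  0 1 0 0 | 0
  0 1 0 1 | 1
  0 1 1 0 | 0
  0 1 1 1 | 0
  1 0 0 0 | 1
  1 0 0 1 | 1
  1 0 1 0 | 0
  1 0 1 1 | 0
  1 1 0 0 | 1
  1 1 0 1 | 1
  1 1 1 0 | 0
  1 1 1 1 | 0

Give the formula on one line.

  ~c = 1100110011001100
  (~c & a) = 0000000011001100
  (a | b) = 0000111111111111
  ((a | b) & ~c) = 0000110011001100
  (d & ((a | b) & ~c)) = 0000010001000100
  ((~c & a) | (d & ((a | b) & ~c))) = 0000010011001100

((~c & a) | (d & ((a | b) & ~c)))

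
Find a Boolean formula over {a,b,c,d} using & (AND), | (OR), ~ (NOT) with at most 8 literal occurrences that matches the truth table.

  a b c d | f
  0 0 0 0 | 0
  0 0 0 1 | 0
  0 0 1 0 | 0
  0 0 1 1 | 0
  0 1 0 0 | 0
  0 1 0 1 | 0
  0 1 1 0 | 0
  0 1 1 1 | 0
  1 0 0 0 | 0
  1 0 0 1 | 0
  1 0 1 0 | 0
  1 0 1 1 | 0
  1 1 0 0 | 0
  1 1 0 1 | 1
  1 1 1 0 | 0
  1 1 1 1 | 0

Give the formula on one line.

(((~c | (d & ~a)) & ((a | ~b) & b)) & d)

  ~c = 1100110011001100
  ~a = 1111111100000000
  (d & ~a) = 0101010100000000
  (~c | (d & ~a)) = 1101110111001100
  ~b = 1111000011110000
  (a | ~b) = 1111000011111111
  ((a | ~b) & b) = 0000000000001111
  ((~c | (d & ~a)) & ((a | ~b) & b)) = 0000000000001100
  (((~c | (d & ~a)) & ((a | ~b) & b)) & d) = 0000000000000100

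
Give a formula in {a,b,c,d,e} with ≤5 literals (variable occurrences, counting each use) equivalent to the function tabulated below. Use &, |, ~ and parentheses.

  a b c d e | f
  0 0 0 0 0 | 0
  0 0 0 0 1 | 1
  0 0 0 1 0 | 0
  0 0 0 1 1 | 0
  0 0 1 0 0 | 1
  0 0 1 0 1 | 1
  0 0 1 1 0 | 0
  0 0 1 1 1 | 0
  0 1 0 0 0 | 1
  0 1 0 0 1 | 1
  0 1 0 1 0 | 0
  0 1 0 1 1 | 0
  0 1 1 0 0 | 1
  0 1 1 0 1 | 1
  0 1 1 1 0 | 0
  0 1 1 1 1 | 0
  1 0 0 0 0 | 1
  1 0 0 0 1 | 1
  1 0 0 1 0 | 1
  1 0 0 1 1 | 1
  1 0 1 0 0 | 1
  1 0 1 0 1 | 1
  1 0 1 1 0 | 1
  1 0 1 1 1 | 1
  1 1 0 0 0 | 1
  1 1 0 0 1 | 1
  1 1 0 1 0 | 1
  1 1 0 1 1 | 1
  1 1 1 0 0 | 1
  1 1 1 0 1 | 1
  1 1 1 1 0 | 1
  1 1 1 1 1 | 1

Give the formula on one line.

  (b | c) = 00001111111111110000111111111111
  (e | (b | c)) = 01011111111111110101111111111111
  ~d = 11001100110011001100110011001100
  ((e | (b | c)) & ~d) = 01001100110011000100110011001100
  (((e | (b | c)) & ~d) | a) = 01001100110011001111111111111111

(((e | (b | c)) & ~d) | a)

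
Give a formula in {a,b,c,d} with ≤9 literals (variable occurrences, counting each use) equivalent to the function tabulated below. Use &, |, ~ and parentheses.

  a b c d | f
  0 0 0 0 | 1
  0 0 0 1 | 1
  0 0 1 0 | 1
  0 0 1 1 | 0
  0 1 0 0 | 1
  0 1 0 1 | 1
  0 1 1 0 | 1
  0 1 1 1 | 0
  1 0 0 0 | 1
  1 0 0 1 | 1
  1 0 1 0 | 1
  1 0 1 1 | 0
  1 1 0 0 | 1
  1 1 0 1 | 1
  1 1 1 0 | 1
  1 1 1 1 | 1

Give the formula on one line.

((a & (b | ((~d & a) & ~c))) | (~c | ~d))

  ~d = 1010101010101010
  (~d & a) = 0000000010101010
  ~c = 1100110011001100
  ((~d & a) & ~c) = 0000000010001000
  (b | ((~d & a) & ~c)) = 0000111110001111
  (a & (b | ((~d & a) & ~c))) = 0000000010001111
  (~c | ~d) = 1110111011101110
  ((a & (b | ((~d & a) & ~c))) | (~c | ~d)) = 1110111011101111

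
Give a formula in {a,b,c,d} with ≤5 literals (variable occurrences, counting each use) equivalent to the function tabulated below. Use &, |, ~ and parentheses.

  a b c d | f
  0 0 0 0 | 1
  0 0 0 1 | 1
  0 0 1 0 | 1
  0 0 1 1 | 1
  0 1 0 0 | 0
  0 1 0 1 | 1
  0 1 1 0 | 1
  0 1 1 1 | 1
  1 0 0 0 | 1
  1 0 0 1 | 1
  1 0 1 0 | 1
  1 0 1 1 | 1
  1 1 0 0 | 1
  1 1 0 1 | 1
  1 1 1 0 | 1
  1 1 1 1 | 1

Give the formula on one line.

(a | ((~b & ~c) | (c | d)))

  ~b = 1111000011110000
  ~c = 1100110011001100
  (~b & ~c) = 1100000011000000
  (c | d) = 0111011101110111
  ((~b & ~c) | (c | d)) = 1111011111110111
  (a | ((~b & ~c) | (c | d))) = 1111011111111111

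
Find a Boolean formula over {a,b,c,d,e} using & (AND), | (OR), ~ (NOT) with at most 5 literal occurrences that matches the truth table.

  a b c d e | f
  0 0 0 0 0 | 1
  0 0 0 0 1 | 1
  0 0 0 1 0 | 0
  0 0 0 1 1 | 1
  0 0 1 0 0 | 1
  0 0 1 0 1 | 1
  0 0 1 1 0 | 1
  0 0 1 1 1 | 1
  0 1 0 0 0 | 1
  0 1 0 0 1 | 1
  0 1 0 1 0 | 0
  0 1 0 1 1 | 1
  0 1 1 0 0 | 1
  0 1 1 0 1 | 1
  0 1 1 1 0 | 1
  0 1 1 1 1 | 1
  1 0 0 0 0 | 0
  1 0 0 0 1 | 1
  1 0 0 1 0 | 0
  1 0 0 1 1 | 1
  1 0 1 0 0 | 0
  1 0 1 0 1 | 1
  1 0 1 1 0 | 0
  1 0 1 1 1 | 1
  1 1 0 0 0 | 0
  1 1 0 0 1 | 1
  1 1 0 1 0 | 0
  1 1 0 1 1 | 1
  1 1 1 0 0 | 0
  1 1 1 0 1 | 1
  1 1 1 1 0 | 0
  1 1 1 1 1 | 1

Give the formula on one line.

  ~a = 11111111111111110000000000000000
  ~d = 11001100110011001100110011001100
  (c | ~d) = 11001111110011111100111111001111
  (~a & (c | ~d)) = 11001111110011110000000000000000
  (e | (~a & (c | ~d))) = 11011111110111110101010101010101

(e | (~a & (c | ~d)))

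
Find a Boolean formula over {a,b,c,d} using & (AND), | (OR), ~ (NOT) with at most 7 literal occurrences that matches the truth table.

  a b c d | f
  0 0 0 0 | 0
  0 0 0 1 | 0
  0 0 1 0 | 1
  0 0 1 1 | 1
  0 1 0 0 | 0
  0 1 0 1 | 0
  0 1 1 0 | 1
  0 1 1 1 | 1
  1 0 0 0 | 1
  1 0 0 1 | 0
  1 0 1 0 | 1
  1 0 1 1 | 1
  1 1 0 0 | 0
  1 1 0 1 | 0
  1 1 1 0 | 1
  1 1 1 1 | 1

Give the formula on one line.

  ~b = 1111000011110000
  (a & ~b) = 0000000011110000
  ((a & ~b) | c) = 0011001111110011
  ~d = 1010101010101010
  ~a = 1111111100000000
  (~d | ~a) = 1111111110101010
  (((a & ~b) | c) & (~d | ~a)) = 0011001110100010
  (c | (((a & ~b) | c) & (~d | ~a))) = 0011001110110011

(c | (((a & ~b) | c) & (~d | ~a)))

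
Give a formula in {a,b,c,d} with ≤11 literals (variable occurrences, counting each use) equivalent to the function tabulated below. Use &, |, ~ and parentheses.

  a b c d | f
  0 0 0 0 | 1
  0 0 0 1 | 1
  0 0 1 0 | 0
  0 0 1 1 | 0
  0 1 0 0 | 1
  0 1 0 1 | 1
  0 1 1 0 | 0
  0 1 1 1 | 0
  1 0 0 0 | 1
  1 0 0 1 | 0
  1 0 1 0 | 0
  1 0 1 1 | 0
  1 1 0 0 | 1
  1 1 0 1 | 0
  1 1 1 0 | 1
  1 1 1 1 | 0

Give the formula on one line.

((~c & ~a) | ((~d & a) & ((c | a) & ((~a | b) | ~c))))

  ~c = 1100110011001100
  ~a = 1111111100000000
  (~c & ~a) = 1100110000000000
  ~d = 1010101010101010
  (~d & a) = 0000000010101010
  (c | a) = 0011001111111111
  (~a | b) = 1111111100001111
  ((~a | b) | ~c) = 1111111111001111
  ((c | a) & ((~a | b) | ~c)) = 0011001111001111
  ((~d & a) & ((c | a) & ((~a | b) | ~c))) = 0000000010001010
  ((~c & ~a) | ((~d & a) & ((c | a) & ((~a | b) | ~c)))) = 1100110010001010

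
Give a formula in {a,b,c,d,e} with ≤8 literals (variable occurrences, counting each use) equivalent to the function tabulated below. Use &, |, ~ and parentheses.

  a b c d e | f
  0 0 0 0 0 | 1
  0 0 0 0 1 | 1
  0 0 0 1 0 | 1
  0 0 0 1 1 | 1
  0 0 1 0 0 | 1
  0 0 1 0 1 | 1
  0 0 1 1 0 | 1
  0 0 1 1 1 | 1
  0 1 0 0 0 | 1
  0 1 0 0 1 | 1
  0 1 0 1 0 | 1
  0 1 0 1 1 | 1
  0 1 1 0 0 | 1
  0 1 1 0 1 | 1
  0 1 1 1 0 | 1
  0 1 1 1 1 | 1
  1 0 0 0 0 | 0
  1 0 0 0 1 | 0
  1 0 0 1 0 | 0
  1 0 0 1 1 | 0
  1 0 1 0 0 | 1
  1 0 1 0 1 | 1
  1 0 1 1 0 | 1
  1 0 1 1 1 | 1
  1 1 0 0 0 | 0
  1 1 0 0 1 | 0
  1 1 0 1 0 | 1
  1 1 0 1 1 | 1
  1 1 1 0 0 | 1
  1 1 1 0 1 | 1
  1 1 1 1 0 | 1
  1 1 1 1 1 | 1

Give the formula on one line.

((a & c) | ((b & d) | ~a))

  (a & c) = 00000000000000000000111100001111
  (b & d) = 00000000001100110000000000110011
  ~a = 11111111111111110000000000000000
  ((b & d) | ~a) = 11111111111111110000000000110011
  ((a & c) | ((b & d) | ~a)) = 11111111111111110000111100111111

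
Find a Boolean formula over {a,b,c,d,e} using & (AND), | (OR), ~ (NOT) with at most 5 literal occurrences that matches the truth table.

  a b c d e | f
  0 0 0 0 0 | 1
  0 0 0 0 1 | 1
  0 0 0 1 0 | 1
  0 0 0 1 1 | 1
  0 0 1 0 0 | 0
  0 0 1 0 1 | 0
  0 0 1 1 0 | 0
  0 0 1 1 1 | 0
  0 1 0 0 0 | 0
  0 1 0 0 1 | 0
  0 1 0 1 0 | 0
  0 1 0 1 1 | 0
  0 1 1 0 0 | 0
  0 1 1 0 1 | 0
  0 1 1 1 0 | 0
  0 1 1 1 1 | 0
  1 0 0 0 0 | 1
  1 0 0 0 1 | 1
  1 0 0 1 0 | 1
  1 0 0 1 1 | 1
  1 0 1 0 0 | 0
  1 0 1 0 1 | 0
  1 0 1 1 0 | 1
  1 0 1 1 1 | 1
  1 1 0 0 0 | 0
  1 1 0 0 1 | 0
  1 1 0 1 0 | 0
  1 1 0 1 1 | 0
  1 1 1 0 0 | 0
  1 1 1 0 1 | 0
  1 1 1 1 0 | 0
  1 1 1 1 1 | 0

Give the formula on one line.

((((a & c) & d) | ~c) & ~b)

  (a & c) = 00000000000000000000111100001111
  ((a & c) & d) = 00000000000000000000001100000011
  ~c = 11110000111100001111000011110000
  (((a & c) & d) | ~c) = 11110000111100001111001111110011
  ~b = 11111111000000001111111100000000
  ((((a & c) & d) | ~c) & ~b) = 11110000000000001111001100000000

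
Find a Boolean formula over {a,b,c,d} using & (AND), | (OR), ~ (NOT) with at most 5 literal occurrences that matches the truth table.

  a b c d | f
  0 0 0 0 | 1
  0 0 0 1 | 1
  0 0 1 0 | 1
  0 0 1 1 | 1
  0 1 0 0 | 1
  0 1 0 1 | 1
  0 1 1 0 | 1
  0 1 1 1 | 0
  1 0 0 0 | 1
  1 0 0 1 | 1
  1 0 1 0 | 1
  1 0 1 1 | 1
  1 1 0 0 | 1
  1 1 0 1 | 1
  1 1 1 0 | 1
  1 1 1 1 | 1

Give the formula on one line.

  ~d = 1010101010101010
  ~b = 1111000011110000
  (~d | ~b) = 1111101011111010
  ((~d | ~b) | a) = 1111101011111111
  ~c = 1100110011001100
  (((~d | ~b) | a) | ~c) = 1111111011111111

(((~d | ~b) | a) | ~c)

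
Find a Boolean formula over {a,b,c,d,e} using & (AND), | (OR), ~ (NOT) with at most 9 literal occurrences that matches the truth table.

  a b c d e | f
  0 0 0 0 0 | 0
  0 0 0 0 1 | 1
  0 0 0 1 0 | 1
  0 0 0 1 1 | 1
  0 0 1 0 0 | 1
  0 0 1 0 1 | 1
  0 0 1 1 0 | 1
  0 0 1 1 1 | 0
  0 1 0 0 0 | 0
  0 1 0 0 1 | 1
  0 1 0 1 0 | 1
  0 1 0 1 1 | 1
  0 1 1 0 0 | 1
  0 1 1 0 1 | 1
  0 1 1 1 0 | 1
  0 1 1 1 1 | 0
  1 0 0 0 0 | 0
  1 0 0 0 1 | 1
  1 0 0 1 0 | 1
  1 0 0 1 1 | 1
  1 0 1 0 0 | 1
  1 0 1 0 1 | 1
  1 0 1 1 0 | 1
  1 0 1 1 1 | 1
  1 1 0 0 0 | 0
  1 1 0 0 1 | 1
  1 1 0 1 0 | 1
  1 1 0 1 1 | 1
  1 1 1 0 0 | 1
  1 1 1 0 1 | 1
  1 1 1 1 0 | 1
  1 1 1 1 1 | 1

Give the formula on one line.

((((~e | (~d | a)) & c) | (~d & e)) | (~c & d))

  ~e = 10101010101010101010101010101010
  ~d = 11001100110011001100110011001100
  (~d | a) = 11001100110011001111111111111111
  (~e | (~d | a)) = 11101110111011101111111111111111
  ((~e | (~d | a)) & c) = 00001110000011100000111100001111
  (~d & e) = 01000100010001000100010001000100
  (((~e | (~d | a)) & c) | (~d & e)) = 01001110010011100100111101001111
  ~c = 11110000111100001111000011110000
  (~c & d) = 00110000001100000011000000110000
  ((((~e | (~d | a)) & c) | (~d & e)) | (~c & d)) = 01111110011111100111111101111111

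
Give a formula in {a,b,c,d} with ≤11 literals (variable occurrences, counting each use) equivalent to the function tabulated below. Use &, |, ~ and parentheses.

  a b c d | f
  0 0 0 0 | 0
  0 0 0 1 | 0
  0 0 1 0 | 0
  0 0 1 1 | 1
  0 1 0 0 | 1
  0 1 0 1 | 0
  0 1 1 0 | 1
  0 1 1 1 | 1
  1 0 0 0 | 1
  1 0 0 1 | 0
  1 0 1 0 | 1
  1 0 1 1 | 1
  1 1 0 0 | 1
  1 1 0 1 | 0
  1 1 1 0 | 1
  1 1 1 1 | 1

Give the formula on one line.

((c | ~d) & (((b | (d & ~a)) | (a & ~d)) | d))

  ~d = 1010101010101010
  (c | ~d) = 1011101110111011
  ~a = 1111111100000000
  (d & ~a) = 0101010100000000
  (b | (d & ~a)) = 0101111100001111
  (a & ~d) = 0000000010101010
  ((b | (d & ~a)) | (a & ~d)) = 0101111110101111
  (((b | (d & ~a)) | (a & ~d)) | d) = 0101111111111111
  ((c | ~d) & (((b | (d & ~a)) | (a & ~d)) | d)) = 0001101110111011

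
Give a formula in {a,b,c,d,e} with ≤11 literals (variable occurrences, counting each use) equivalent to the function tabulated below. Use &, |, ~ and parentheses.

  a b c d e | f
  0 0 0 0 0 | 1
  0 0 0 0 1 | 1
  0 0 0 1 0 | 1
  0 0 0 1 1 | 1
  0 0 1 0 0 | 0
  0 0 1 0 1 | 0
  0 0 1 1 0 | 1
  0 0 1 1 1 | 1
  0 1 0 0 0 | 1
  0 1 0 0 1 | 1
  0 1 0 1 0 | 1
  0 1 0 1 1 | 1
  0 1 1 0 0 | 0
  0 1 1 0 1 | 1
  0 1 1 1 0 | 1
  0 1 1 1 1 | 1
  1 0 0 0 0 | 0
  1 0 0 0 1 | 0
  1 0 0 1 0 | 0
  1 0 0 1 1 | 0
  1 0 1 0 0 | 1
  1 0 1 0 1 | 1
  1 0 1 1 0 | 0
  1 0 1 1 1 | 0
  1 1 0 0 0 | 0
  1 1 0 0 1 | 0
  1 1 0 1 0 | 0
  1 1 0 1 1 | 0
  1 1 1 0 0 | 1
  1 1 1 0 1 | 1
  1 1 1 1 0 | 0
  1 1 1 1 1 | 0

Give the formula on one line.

  ~d = 11001100110011001100110011001100
  (c & ~d) = 00001100000011000000110000001100
  ~a = 11111111111111110000000000000000
  ((c & ~d) | ~a) = 11111111111111110000110000001100
  (b & e) = 00000000010101010000000001010101
  (d | a) = 00110011001100111111111111111111
  ~c = 11110000111100001111000011110000
  ((d | a) | ~c) = 11110011111100111111111111111111
  ((b & e) | ((d | a) | ~c)) = 11110011111101111111111111111111
  (((c & ~d) | ~a) & ((b & e) | ((d | a) | ~c))) = 11110011111101110000110000001100

(((c & ~d) | ~a) & ((b & e) | ((d | a) | ~c)))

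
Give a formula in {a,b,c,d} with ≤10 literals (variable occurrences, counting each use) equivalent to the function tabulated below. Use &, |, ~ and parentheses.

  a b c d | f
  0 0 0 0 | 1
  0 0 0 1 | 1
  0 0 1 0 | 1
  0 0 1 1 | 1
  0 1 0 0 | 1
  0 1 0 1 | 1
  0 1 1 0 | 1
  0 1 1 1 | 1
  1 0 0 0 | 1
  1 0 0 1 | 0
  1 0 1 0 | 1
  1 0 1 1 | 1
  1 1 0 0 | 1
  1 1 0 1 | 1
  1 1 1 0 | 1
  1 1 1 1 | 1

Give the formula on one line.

(~d | (((~d & ~c) | ((c & d) | b)) | ~a))

  ~d = 1010101010101010
  ~c = 1100110011001100
  (~d & ~c) = 1000100010001000
  (c & d) = 0001000100010001
  ((c & d) | b) = 0001111100011111
  ((~d & ~c) | ((c & d) | b)) = 1001111110011111
  ~a = 1111111100000000
  (((~d & ~c) | ((c & d) | b)) | ~a) = 1111111110011111
  (~d | (((~d & ~c) | ((c & d) | b)) | ~a)) = 1111111110111111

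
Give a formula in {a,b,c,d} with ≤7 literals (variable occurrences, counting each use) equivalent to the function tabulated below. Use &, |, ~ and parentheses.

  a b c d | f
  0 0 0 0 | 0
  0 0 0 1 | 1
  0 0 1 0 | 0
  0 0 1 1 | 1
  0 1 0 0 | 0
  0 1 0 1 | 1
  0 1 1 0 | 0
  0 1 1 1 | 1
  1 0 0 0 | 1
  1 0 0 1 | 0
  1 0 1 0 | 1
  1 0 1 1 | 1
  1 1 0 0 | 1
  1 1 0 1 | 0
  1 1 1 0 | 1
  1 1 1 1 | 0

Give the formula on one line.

  ~d = 1010101010101010
  ~b = 1111000011110000
  (~b & a) = 0000000011110000
  (c & (~b & a)) = 0000000000110000
  (~d | (c & (~b & a))) = 1010101010111010
  (a & (~d | (c & (~b & a)))) = 0000000010111010
  ~a = 1111111100000000
  (d & ~a) = 0101010100000000
  ((a & (~d | (c & (~b & a)))) | (d & ~a)) = 0101010110111010

((a & (~d | (c & (~b & a)))) | (d & ~a))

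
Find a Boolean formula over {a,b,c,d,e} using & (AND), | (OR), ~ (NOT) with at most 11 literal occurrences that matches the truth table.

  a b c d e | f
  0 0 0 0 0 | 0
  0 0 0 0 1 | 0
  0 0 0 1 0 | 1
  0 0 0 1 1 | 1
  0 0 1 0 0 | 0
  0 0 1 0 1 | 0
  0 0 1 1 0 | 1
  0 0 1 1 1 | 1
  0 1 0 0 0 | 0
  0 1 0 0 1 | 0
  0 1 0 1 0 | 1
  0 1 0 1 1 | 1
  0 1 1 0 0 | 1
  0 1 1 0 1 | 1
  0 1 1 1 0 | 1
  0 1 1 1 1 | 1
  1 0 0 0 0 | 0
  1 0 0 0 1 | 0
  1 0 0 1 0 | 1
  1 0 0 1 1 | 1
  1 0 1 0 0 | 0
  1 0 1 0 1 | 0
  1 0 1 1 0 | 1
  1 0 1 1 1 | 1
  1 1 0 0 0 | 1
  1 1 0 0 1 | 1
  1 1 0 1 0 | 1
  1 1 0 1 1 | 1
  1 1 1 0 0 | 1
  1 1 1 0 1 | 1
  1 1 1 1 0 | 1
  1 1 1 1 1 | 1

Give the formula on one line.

((((b & ((a | d) | ~c)) & a) | (b & c)) | d)

  (a | d) = 00110011001100111111111111111111
  ~c = 11110000111100001111000011110000
  ((a | d) | ~c) = 11110011111100111111111111111111
  (b & ((a | d) | ~c)) = 00000000111100110000000011111111
  ((b & ((a | d) | ~c)) & a) = 00000000000000000000000011111111
  (b & c) = 00000000000011110000000000001111
  (((b & ((a | d) | ~c)) & a) | (b & c)) = 00000000000011110000000011111111
  ((((b & ((a | d) | ~c)) & a) | (b & c)) | d) = 00110011001111110011001111111111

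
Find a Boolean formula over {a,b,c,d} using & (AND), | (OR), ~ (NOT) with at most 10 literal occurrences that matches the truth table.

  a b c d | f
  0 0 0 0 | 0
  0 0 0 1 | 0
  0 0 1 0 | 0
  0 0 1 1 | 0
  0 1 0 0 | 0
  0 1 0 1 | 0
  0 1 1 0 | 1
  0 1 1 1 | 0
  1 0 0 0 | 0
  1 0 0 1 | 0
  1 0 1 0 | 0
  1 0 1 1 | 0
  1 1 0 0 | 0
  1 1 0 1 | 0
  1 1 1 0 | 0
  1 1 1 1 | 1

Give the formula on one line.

  ~a = 1111111100000000
  (b & ~a) = 0000111100000000
  (d | (b & ~a)) = 0101111101010101
  (b & c) = 0000001100000011
  ((d | (b & ~a)) & (b & c)) = 0000001100000001
  ~d = 1010101010101010
  (~d & b) = 0000101000001010
  (a | (~d & b)) = 0000101011111111
  (((d | (b & ~a)) & (b & c)) & (a | (~d & b))) = 0000001000000001

(((d | (b & ~a)) & (b & c)) & (a | (~d & b)))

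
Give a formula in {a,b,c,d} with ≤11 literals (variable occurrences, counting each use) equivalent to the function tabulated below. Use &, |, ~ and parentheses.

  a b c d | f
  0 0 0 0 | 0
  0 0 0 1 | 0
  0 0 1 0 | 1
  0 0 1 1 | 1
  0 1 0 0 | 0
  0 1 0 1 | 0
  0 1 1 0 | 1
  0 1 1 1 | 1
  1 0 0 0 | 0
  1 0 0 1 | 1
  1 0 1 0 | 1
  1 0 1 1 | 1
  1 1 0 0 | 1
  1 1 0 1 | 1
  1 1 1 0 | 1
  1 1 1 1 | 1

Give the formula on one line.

(((~a | ~b) & c) | (a & (b | (d & ((b & a) | ~c)))))

  ~a = 1111111100000000
  ~b = 1111000011110000
  (~a | ~b) = 1111111111110000
  ((~a | ~b) & c) = 0011001100110000
  (b & a) = 0000000000001111
  ~c = 1100110011001100
  ((b & a) | ~c) = 1100110011001111
  (d & ((b & a) | ~c)) = 0100010001000101
  (b | (d & ((b & a) | ~c))) = 0100111101001111
  (a & (b | (d & ((b & a) | ~c)))) = 0000000001001111
  (((~a | ~b) & c) | (a & (b | (d & ((b & a) | ~c))))) = 0011001101111111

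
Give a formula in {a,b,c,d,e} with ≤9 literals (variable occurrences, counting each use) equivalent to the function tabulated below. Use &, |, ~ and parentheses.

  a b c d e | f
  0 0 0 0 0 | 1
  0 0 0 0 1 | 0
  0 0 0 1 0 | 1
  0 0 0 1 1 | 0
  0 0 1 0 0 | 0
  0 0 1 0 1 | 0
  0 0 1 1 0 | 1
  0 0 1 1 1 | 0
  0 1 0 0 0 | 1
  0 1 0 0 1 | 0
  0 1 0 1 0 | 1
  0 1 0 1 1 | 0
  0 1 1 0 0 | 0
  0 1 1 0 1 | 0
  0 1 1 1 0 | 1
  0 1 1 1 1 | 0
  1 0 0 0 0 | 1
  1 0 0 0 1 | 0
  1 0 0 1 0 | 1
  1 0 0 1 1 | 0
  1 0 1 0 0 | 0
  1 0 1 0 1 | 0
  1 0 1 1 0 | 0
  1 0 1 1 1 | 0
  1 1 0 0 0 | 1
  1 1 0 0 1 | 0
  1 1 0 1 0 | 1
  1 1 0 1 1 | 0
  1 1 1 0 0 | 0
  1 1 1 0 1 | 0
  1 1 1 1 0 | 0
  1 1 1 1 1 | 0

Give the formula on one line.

  ~d = 11001100110011001100110011001100
  (c & ~d) = 00001100000011000000110000001100
  ~e = 10101010101010101010101010101010
  ((c & ~d) | ~e) = 10101110101011101010111010101110
  ~c = 11110000111100001111000011110000
  (d | ~c) = 11110011111100111111001111110011
  ~a = 11111111111111110000000000000000
  (~c | ~a) = 11111111111111111111000011110000
  ((d | ~c) & (~c | ~a)) = 11110011111100111111000011110000
  (((c & ~d) | ~e) & ((d | ~c) & (~c | ~a))) = 10100010101000101010000010100000

(((c & ~d) | ~e) & ((d | ~c) & (~c | ~a)))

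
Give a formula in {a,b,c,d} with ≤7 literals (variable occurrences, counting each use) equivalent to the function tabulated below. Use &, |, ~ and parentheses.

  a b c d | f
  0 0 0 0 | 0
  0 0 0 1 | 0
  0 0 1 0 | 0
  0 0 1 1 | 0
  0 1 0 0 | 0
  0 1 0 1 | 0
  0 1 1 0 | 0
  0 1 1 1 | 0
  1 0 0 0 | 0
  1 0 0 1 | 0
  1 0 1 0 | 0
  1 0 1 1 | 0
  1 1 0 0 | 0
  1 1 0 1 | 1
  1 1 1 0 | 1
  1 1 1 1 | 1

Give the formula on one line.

  (a & c) = 0000000000110011
  (d | (a & c)) = 0101010101110111
  ((d | (a & c)) & a) = 0000000001110111
  (((d | (a & c)) & a) & b) = 0000000000000111

(((d | (a & c)) & a) & b)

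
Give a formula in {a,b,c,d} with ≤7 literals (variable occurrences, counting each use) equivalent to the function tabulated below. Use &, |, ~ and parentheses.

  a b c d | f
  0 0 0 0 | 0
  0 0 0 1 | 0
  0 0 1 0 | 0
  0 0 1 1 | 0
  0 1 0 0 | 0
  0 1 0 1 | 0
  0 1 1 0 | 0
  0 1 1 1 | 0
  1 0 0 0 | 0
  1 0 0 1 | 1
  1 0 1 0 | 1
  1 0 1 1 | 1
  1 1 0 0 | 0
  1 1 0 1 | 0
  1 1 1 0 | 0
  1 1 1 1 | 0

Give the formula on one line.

(((c | d) & a) & ~b)

  (c | d) = 0111011101110111
  ((c | d) & a) = 0000000001110111
  ~b = 1111000011110000
  (((c | d) & a) & ~b) = 0000000001110000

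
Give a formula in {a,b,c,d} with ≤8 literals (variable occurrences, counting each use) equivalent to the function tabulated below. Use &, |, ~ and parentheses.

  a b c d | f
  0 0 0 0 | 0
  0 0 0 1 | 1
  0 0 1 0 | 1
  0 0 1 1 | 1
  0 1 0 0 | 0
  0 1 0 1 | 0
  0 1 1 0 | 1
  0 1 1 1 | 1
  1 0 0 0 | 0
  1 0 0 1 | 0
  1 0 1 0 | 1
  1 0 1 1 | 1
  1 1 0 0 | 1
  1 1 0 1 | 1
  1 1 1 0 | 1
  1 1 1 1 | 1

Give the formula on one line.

(((~a & (~b | a)) & d) | ((b | c) & (c | a)))

  ~a = 1111111100000000
  ~b = 1111000011110000
  (~b | a) = 1111000011111111
  (~a & (~b | a)) = 1111000000000000
  ((~a & (~b | a)) & d) = 0101000000000000
  (b | c) = 0011111100111111
  (c | a) = 0011001111111111
  ((b | c) & (c | a)) = 0011001100111111
  (((~a & (~b | a)) & d) | ((b | c) & (c | a))) = 0111001100111111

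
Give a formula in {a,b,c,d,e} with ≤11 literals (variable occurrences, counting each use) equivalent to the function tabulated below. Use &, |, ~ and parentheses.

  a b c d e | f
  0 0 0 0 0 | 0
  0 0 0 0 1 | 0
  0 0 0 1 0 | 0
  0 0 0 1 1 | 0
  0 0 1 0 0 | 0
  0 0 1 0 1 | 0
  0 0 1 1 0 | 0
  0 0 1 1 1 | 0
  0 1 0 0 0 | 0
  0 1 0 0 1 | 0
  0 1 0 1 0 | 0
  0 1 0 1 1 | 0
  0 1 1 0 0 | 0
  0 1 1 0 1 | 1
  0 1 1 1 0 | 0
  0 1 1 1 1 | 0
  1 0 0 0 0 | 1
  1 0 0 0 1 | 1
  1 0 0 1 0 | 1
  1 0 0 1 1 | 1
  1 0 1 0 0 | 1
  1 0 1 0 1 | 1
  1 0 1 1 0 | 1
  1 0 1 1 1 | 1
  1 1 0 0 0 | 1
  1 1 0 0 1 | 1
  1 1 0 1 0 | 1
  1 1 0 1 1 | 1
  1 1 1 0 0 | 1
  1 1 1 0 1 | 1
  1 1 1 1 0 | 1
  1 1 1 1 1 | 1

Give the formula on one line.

  ~d = 11001100110011001100110011001100
  (e & ~d) = 01000100010001000100010001000100
  (c & (e & ~d)) = 00000100000001000000010000000100
  ((c & (e & ~d)) | a) = 00000100000001001111111111111111
  ~b = 11111111000000001111111100000000
  ~e = 10101010101010101010101010101010
  (~b & ~e) = 10101010000000001010101000000000
  (((c & (e & ~d)) | a) | (~b & ~e)) = 10101110000001001111111111111111
  (b & (((c & (e & ~d)) | a) | (~b & ~e))) = 00000000000001000000000011111111
  (a | (b & (((c & (e & ~d)) | a) | (~b & ~e)))) = 00000000000001001111111111111111

(a | (b & (((c & (e & ~d)) | a) | (~b & ~e))))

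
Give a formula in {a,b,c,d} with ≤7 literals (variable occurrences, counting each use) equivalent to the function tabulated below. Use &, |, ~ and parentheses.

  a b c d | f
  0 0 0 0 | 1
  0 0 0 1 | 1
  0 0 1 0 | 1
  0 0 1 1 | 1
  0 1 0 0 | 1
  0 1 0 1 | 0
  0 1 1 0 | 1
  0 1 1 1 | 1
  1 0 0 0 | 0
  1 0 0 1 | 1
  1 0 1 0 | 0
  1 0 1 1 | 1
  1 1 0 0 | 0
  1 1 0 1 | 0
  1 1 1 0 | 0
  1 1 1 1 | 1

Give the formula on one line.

  ~a = 1111111100000000
  (~a | d) = 1111111101010101
  ~b = 1111000011110000
  ~d = 1010101010101010
  (c | ~d) = 1011101110111011
  (~b | (c | ~d)) = 1111101111111011
  ((~a | d) & (~b | (c | ~d))) = 1111101101010001

((~a | d) & (~b | (c | ~d)))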